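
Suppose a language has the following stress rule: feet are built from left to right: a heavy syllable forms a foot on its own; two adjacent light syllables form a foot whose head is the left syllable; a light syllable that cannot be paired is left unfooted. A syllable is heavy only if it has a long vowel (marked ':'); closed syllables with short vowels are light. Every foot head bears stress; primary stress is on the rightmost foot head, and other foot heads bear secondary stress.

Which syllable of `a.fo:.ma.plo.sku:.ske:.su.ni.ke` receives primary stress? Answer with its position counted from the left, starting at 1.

7

Weights: 1 a L, 2 fo: H, 3 ma L, 4 plo L, 5 sku: H, 6 ske: H, 7 su L, 8 ni L, 9 ke L.
Parse left to right (heavy = foot alone; LL = one foot; stranded L unfooted): a (ˈfo:) (ˈma.plo) (ˈsku:) (ˈske:) (ˈsu.ni) ke.
Foot heads: 2, 3, 5, 6, 7.
Primary stress on the rightmost head = syllable 7.
Primary stress: syllable 7 → a.fo:.ma.plo.sku:.ske:.ˈsu.ni.ke.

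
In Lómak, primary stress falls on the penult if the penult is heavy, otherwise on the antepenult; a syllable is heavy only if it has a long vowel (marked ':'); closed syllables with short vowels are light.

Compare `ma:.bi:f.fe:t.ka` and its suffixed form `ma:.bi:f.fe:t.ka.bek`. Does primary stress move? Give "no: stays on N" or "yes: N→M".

no: stays on 3

Base `ma:.bi:f.fe:t.ka` (4 syllables):
  Weights: 2 bi:f H, 3 fe:t H, 4 ka L.
  The penult (syllable 3, fe:t) is heavy, so it takes stress.
  → primary stress on syllable 3.
Suffixed `ma:.bi:f.fe:t.ka.bek` (5 syllables):
  Weights: 3 fe:t H, 4 ka L, 5 bek L.
  The penult (syllable 4, ka) is light, so stress falls on the antepenult (syllable 3, fe:t).
  → primary stress on syllable 3.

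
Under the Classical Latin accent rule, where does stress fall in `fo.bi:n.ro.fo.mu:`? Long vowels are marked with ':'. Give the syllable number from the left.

3

Classical Latin: stress the penult if heavy (long vowel or closed), else the antepenult.
Weights: 3 ro L, 4 fo L, 5 mu: H.
The penult (syllable 4, fo) is light, so stress falls on the antepenult (syllable 3, ro).
Stress on syllable 3: fo.bi:n.ˈro.fo.mu:.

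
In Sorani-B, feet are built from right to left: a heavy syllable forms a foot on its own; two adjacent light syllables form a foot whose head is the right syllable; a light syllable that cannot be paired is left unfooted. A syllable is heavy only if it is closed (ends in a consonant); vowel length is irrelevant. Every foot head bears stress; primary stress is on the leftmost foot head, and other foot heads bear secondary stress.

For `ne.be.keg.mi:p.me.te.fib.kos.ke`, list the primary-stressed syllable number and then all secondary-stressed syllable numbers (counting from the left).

primary 2, secondary 3, 4, 6, 7, 8

Weights: 1 ne L, 2 be L, 3 keg H, 4 mi:p H, 5 me L, 6 te L, 7 fib H, 8 kos H, 9 ke L.
Parse right to left (heavy = foot alone; LL = one foot; stranded L unfooted): (ne.ˈbe) (ˈkeg) (ˈmi:p) (me.ˈte) (ˈfib) (ˈkos) ke.
Foot heads: 2, 3, 4, 6, 7, 8.
Primary stress on the leftmost head = syllable 2.
Secondary stress on 3, 4, 6, 7, 8: ne.ˈbe.ˌkeg.ˌmi:p.me.ˌte.ˌfib.ˌkos.ke.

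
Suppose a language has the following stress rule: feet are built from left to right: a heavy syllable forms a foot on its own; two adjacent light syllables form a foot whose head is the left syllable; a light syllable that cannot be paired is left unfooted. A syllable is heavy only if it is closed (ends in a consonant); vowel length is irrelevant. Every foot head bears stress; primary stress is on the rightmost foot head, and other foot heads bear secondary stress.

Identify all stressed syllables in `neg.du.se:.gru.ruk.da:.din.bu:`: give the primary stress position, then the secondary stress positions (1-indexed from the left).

Weights: 1 neg H, 2 du L, 3 se: L, 4 gru L, 5 ruk H, 6 da: L, 7 din H, 8 bu: L.
Parse left to right (heavy = foot alone; LL = one foot; stranded L unfooted): (ˈneg) (ˈdu.se:) gru (ˈruk) da: (ˈdin) bu:.
Foot heads: 1, 2, 5, 7.
Primary stress on the rightmost head = syllable 7.
Secondary stress on 1, 2, 5: ˌneg.ˌdu.se:.gru.ˌruk.da:.ˈdin.bu:.

primary 7, secondary 1, 2, 5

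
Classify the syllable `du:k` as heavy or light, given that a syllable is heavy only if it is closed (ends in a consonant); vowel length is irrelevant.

`du:k`: long vowel, closed (coda /k/). Closed (coda /k/) → heavy.

heavy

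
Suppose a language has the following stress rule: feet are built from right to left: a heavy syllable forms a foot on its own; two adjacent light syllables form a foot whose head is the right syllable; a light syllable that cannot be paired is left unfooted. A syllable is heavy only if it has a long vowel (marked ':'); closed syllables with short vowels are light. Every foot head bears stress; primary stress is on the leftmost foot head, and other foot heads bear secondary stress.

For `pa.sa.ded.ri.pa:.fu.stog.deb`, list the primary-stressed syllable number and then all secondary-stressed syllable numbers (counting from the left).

Weights: 1 pa L, 2 sa L, 3 ded L, 4 ri L, 5 pa: H, 6 fu L, 7 stog L, 8 deb L.
Parse right to left (heavy = foot alone; LL = one foot; stranded L unfooted): (pa.ˈsa) (ded.ˈri) (ˈpa:) fu (stog.ˈdeb).
Foot heads: 2, 4, 5, 8.
Primary stress on the leftmost head = syllable 2.
Secondary stress on 4, 5, 8: pa.ˈsa.ded.ˌri.ˌpa:.fu.stog.ˌdeb.

primary 2, secondary 4, 5, 8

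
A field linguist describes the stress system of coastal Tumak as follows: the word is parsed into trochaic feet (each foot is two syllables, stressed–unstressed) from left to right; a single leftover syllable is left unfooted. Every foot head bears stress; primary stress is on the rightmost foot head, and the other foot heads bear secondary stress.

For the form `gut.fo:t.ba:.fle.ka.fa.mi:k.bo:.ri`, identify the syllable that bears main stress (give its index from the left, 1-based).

Parse left to right into trochaic (ˈσσ) feet: (ˈgut.fo:t) (ˈba:.fle) (ˈka.fa) (ˈmi:k.bo:) ri. Syllable 9 is left unfooted.
Foot heads (stressed positions): 1, 3, 5, 7.
End Rule Rightmost: primary stress on the rightmost head = syllable 7.
Primary stress: syllable 7 → gut.fo:t.ba:.fle.ka.fa.ˈmi:k.bo:.ri.

7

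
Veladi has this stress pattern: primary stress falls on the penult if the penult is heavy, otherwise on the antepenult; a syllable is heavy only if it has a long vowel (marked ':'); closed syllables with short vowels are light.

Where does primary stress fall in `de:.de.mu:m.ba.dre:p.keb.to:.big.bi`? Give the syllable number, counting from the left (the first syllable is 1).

Weights: 7 to: H, 8 big L, 9 bi L.
The penult (syllable 8, big) is light, so stress falls on the antepenult (syllable 7, to:).
Primary stress: syllable 7 → de:.de.mu:m.ba.dre:p.keb.ˈto:.big.bi.

7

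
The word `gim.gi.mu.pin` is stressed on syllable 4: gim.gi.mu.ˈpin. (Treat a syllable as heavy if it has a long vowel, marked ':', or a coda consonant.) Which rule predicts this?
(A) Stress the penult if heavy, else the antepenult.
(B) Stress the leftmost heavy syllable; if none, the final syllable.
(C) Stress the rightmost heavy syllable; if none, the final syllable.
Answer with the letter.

C

Rule A → syllable 2 (observed: 4).
Rule B → syllable 1 (observed: 4).
Rule C → syllable 4 ✓.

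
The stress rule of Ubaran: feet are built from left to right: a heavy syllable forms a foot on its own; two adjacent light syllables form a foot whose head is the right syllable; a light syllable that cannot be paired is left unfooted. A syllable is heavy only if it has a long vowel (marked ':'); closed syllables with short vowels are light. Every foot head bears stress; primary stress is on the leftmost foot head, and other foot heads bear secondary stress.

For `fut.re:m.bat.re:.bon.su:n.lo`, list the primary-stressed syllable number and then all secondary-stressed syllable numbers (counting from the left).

primary 2, secondary 4, 6

Weights: 1 fut L, 2 re:m H, 3 bat L, 4 re: H, 5 bon L, 6 su:n H, 7 lo L.
Parse left to right (heavy = foot alone; LL = one foot; stranded L unfooted): fut (ˈre:m) bat (ˈre:) bon (ˈsu:n) lo.
Foot heads: 2, 4, 6.
Primary stress on the leftmost head = syllable 2.
Secondary stress on 4, 6: fut.ˈre:m.bat.ˌre:.bon.ˌsu:n.lo.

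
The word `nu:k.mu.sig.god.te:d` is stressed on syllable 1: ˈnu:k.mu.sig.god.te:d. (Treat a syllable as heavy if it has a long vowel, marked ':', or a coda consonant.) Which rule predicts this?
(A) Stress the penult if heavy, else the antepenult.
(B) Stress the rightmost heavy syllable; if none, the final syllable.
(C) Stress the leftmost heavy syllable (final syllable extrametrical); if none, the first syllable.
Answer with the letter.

C

Rule A → syllable 4 (observed: 1).
Rule B → syllable 5 (observed: 1).
Rule C → syllable 1 ✓.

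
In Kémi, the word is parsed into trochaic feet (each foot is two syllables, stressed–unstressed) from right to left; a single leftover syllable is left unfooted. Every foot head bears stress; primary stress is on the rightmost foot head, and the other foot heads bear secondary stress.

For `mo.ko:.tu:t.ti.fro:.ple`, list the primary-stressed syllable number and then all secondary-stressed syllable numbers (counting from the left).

primary 5, secondary 1, 3

Parse right to left into trochaic (ˈσσ) feet: (ˈmo.ko:) (ˈtu:t.ti) (ˈfro:.ple).
Foot heads (stressed positions): 1, 3, 5.
End Rule Rightmost: primary stress on the rightmost head = syllable 5.
Secondary stress on 1, 3: ˌmo.ko:.ˌtu:t.ti.ˈfro:.ple.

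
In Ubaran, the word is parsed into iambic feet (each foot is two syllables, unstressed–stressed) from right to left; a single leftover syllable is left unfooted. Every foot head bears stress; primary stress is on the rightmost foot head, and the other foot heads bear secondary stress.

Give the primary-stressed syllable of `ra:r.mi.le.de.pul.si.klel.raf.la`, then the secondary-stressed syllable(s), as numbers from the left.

primary 9, secondary 3, 5, 7

Parse right to left into iambic (σˈσ) feet: ra:r (mi.ˈle) (de.ˈpul) (si.ˈklel) (raf.ˈla). Syllable 1 is left unfooted.
Foot heads (stressed positions): 3, 5, 7, 9.
End Rule Rightmost: primary stress on the rightmost head = syllable 9.
Secondary stress on 3, 5, 7: ra:r.mi.ˌle.de.ˌpul.si.ˌklel.raf.ˈla.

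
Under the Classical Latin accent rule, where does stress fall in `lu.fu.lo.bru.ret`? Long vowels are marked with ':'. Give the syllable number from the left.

3

Classical Latin: stress the penult if heavy (long vowel or closed), else the antepenult.
Weights: 3 lo L, 4 bru L, 5 ret H.
The penult (syllable 4, bru) is light, so stress falls on the antepenult (syllable 3, lo).
Stress on syllable 3: lu.fu.ˈlo.bru.ret.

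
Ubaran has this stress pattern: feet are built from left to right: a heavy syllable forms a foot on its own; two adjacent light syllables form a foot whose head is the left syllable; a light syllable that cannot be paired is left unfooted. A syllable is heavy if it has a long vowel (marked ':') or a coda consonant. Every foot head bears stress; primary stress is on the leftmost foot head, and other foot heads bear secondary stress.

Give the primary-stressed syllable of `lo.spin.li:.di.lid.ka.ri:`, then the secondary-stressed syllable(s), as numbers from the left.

primary 2, secondary 3, 5, 7

Weights: 1 lo L, 2 spin H, 3 li: H, 4 di L, 5 lid H, 6 ka L, 7 ri: H.
Parse left to right (heavy = foot alone; LL = one foot; stranded L unfooted): lo (ˈspin) (ˈli:) di (ˈlid) ka (ˈri:).
Foot heads: 2, 3, 5, 7.
Primary stress on the leftmost head = syllable 2.
Secondary stress on 3, 5, 7: lo.ˈspin.ˌli:.di.ˌlid.ka.ˌri:.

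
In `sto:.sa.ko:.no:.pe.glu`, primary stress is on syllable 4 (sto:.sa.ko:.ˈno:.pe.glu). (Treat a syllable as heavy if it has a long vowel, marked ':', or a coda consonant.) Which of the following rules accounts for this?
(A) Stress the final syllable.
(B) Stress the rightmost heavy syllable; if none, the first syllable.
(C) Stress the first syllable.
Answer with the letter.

Rule A → syllable 6 (observed: 4).
Rule B → syllable 4 ✓.
Rule C → syllable 1 (observed: 4).

B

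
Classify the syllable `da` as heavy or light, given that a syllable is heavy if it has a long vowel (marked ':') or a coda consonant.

light

`da`: short vowel, open (no coda). Short vowel, open → light.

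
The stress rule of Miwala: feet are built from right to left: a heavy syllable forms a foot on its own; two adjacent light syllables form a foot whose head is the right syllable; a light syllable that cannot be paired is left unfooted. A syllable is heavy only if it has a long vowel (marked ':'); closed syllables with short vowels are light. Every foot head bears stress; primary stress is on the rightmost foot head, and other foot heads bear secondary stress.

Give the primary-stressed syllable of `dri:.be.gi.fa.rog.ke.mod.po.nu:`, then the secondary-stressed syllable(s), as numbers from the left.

Weights: 1 dri: H, 2 be L, 3 gi L, 4 fa L, 5 rog L, 6 ke L, 7 mod L, 8 po L, 9 nu: H.
Parse right to left (heavy = foot alone; LL = one foot; stranded L unfooted): (ˈdri:) be (gi.ˈfa) (rog.ˈke) (mod.ˈpo) (ˈnu:).
Foot heads: 1, 4, 6, 8, 9.
Primary stress on the rightmost head = syllable 9.
Secondary stress on 1, 4, 6, 8: ˌdri:.be.gi.ˌfa.rog.ˌke.mod.ˌpo.ˈnu:.

primary 9, secondary 1, 4, 6, 8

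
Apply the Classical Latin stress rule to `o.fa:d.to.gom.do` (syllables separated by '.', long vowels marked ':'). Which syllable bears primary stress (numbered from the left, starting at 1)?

Classical Latin: stress the penult if heavy (long vowel or closed), else the antepenult.
Weights: 3 to L, 4 gom H, 5 do L.
The penult (syllable 4, gom) is heavy, so it takes stress.
Stress on syllable 4: o.fa:d.to.ˈgom.do.

4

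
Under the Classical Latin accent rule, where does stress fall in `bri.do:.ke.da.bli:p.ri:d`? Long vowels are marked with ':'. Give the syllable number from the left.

Classical Latin: stress the penult if heavy (long vowel or closed), else the antepenult.
Weights: 4 da L, 5 bli:p H, 6 ri:d H.
The penult (syllable 5, bli:p) is heavy, so it takes stress.
Stress on syllable 5: bri.do:.ke.da.ˈbli:p.ri:d.

5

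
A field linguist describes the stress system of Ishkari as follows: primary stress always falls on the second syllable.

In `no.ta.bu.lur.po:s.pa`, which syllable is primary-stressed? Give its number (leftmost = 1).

2

The word has 6 syllables; the second syllable is syllable 2 (ta).
Primary stress: syllable 2 → no.ˈta.bu.lur.po:s.pa.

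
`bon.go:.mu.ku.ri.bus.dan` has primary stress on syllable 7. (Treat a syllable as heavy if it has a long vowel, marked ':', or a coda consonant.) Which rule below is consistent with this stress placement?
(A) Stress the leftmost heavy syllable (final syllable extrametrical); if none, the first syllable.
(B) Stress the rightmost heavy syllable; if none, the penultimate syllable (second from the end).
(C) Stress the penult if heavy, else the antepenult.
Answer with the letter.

B

Rule A → syllable 1 (observed: 7).
Rule B → syllable 7 ✓.
Rule C → syllable 6 (observed: 7).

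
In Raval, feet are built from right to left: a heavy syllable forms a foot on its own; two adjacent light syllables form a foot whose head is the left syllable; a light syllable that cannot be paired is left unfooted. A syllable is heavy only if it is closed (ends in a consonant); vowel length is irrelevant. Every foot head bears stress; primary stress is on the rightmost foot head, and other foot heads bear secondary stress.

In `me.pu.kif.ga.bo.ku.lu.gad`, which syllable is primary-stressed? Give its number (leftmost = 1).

8

Weights: 1 me L, 2 pu L, 3 kif H, 4 ga L, 5 bo L, 6 ku L, 7 lu L, 8 gad H.
Parse right to left (heavy = foot alone; LL = one foot; stranded L unfooted): (ˈme.pu) (ˈkif) (ˈga.bo) (ˈku.lu) (ˈgad).
Foot heads: 1, 3, 4, 6, 8.
Primary stress on the rightmost head = syllable 8.
Primary stress: syllable 8 → me.pu.kif.ga.bo.ku.lu.ˈgad.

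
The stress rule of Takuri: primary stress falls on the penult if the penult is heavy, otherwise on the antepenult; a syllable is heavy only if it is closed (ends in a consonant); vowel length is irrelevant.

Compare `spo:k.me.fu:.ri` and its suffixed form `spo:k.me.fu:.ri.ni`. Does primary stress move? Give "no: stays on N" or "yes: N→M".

yes: 2→3

Base `spo:k.me.fu:.ri` (4 syllables):
  Weights: 2 me L, 3 fu: L, 4 ri L.
  The penult (syllable 3, fu:) is light, so stress falls on the antepenult (syllable 2, me).
  → primary stress on syllable 2.
Suffixed `spo:k.me.fu:.ri.ni` (5 syllables):
  Weights: 3 fu: L, 4 ri L, 5 ni L.
  The penult (syllable 4, ri) is light, so stress falls on the antepenult (syllable 3, fu:).
  → primary stress on syllable 3.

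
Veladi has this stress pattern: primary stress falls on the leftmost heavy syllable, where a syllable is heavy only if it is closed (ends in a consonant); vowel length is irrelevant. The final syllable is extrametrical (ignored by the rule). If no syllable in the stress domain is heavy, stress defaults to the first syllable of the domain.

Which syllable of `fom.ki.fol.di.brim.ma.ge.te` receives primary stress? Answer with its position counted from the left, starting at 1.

1

The final syllable (8, te) is extrametrical; the stress domain is syllables 1–7.
Weights: 1 fom H, 2 ki L, 3 fol H, 4 di L, 5 brim H, 6 ma L, 7 ge L.
Heavy syllables in the domain: 1, 3, 5. The leftmost is syllable 1 (fom).
Primary stress: syllable 1 → ˈfom.ki.fol.di.brim.ma.ge.te.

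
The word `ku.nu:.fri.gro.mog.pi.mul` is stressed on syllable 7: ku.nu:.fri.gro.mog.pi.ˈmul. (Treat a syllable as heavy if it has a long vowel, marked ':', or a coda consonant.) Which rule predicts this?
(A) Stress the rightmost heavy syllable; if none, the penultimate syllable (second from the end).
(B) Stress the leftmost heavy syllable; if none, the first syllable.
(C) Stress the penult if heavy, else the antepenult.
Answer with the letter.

Rule A → syllable 7 ✓.
Rule B → syllable 2 (observed: 7).
Rule C → syllable 5 (observed: 7).

A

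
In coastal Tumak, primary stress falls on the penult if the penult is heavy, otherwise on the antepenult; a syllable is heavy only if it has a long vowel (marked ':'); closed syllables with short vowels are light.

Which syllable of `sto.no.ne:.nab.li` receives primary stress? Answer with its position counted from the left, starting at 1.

3

Weights: 3 ne: H, 4 nab L, 5 li L.
The penult (syllable 4, nab) is light, so stress falls on the antepenult (syllable 3, ne:).
Primary stress: syllable 3 → sto.no.ˈne:.nab.li.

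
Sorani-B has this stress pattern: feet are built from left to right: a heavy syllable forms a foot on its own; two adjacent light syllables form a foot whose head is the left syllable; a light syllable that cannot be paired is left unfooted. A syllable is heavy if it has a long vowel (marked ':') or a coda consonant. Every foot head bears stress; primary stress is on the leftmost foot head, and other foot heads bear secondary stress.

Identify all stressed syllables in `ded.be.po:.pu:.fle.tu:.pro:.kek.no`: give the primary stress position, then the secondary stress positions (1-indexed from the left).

Weights: 1 ded H, 2 be L, 3 po: H, 4 pu: H, 5 fle L, 6 tu: H, 7 pro: H, 8 kek H, 9 no L.
Parse left to right (heavy = foot alone; LL = one foot; stranded L unfooted): (ˈded) be (ˈpo:) (ˈpu:) fle (ˈtu:) (ˈpro:) (ˈkek) no.
Foot heads: 1, 3, 4, 6, 7, 8.
Primary stress on the leftmost head = syllable 1.
Secondary stress on 3, 4, 6, 7, 8: ˈded.be.ˌpo:.ˌpu:.fle.ˌtu:.ˌpro:.ˌkek.no.

primary 1, secondary 3, 4, 6, 7, 8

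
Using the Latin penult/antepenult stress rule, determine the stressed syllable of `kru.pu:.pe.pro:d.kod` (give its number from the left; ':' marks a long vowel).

4

Classical Latin: stress the penult if heavy (long vowel or closed), else the antepenult.
Weights: 3 pe L, 4 pro:d H, 5 kod H.
The penult (syllable 4, pro:d) is heavy, so it takes stress.
Stress on syllable 4: kru.pu:.pe.ˈpro:d.kod.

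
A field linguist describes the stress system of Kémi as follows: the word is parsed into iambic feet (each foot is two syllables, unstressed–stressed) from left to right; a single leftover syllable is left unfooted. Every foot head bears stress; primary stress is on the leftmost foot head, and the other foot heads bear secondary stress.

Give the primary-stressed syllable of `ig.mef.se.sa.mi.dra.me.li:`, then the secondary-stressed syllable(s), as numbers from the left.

Parse left to right into iambic (σˈσ) feet: (ig.ˈmef) (se.ˈsa) (mi.ˈdra) (me.ˈli:).
Foot heads (stressed positions): 2, 4, 6, 8.
End Rule Leftmost: primary stress on the leftmost head = syllable 2.
Secondary stress on 4, 6, 8: ig.ˈmef.se.ˌsa.mi.ˌdra.me.ˌli:.

primary 2, secondary 4, 6, 8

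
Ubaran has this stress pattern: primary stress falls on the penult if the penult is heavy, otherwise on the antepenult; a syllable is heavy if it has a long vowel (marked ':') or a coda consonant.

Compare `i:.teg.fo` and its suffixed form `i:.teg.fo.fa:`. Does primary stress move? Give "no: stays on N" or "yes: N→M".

no: stays on 2

Base `i:.teg.fo` (3 syllables):
  Weights: 1 i: H, 2 teg H, 3 fo L.
  The penult (syllable 2, teg) is heavy, so it takes stress.
  → primary stress on syllable 2.
Suffixed `i:.teg.fo.fa:` (4 syllables):
  Weights: 2 teg H, 3 fo L, 4 fa: H.
  The penult (syllable 3, fo) is light, so stress falls on the antepenult (syllable 2, teg).
  → primary stress on syllable 2.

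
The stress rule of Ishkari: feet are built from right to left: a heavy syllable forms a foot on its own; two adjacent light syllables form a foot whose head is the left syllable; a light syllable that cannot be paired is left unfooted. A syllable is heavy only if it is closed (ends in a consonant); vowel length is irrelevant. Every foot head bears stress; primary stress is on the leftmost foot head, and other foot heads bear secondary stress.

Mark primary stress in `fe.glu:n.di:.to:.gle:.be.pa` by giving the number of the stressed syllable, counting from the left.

Weights: 1 fe L, 2 glu:n H, 3 di: L, 4 to: L, 5 gle: L, 6 be L, 7 pa L.
Parse right to left (heavy = foot alone; LL = one foot; stranded L unfooted): fe (ˈglu:n) di: (ˈto:.gle:) (ˈbe.pa).
Foot heads: 2, 4, 6.
Primary stress on the leftmost head = syllable 2.
Primary stress: syllable 2 → fe.ˈglu:n.di:.to:.gle:.be.pa.

2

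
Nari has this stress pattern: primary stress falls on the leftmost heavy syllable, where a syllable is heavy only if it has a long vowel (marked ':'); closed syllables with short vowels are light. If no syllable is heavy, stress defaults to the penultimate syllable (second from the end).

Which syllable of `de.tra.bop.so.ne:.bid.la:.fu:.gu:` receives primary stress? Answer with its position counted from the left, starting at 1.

Weights: 1 de L, 2 tra L, 3 bop L, 4 so L, 5 ne: H, 6 bid L, 7 la: H, 8 fu: H, 9 gu: H.
Heavy syllables in the domain: 5, 7, 8, 9. The leftmost is syllable 5 (ne:).
Primary stress: syllable 5 → de.tra.bop.so.ˈne:.bid.la:.fu:.gu:.

5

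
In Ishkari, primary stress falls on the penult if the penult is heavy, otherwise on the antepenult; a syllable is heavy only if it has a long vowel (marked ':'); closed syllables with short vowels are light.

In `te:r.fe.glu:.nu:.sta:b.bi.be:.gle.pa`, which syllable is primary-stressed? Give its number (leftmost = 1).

Weights: 7 be: H, 8 gle L, 9 pa L.
The penult (syllable 8, gle) is light, so stress falls on the antepenult (syllable 7, be:).
Primary stress: syllable 7 → te:r.fe.glu:.nu:.sta:b.bi.ˈbe:.gle.pa.

7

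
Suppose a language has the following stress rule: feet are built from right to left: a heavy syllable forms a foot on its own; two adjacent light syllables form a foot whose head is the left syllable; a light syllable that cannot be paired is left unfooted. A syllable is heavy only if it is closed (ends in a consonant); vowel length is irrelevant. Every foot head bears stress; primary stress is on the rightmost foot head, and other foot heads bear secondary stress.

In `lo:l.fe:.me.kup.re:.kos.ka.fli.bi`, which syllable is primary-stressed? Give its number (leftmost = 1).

Weights: 1 lo:l H, 2 fe: L, 3 me L, 4 kup H, 5 re: L, 6 kos H, 7 ka L, 8 fli L, 9 bi L.
Parse right to left (heavy = foot alone; LL = one foot; stranded L unfooted): (ˈlo:l) (ˈfe:.me) (ˈkup) re: (ˈkos) ka (ˈfli.bi).
Foot heads: 1, 2, 4, 6, 8.
Primary stress on the rightmost head = syllable 8.
Primary stress: syllable 8 → lo:l.fe:.me.kup.re:.kos.ka.ˈfli.bi.

8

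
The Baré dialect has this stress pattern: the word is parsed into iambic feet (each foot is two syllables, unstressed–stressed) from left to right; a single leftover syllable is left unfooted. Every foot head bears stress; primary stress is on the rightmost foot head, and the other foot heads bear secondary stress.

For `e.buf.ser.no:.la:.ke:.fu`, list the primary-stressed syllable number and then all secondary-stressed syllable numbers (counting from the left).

primary 6, secondary 2, 4

Parse left to right into iambic (σˈσ) feet: (e.ˈbuf) (ser.ˈno:) (la:.ˈke:) fu. Syllable 7 is left unfooted.
Foot heads (stressed positions): 2, 4, 6.
End Rule Rightmost: primary stress on the rightmost head = syllable 6.
Secondary stress on 2, 4: e.ˌbuf.ser.ˌno:.la:.ˈke:.fu.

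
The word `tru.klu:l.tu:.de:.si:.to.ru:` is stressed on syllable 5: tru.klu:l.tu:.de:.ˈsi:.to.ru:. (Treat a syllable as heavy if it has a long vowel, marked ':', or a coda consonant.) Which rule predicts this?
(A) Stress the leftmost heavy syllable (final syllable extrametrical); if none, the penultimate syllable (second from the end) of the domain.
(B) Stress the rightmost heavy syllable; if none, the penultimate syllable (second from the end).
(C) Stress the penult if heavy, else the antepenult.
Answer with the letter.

Rule A → syllable 2 (observed: 5).
Rule B → syllable 7 (observed: 5).
Rule C → syllable 5 ✓.

C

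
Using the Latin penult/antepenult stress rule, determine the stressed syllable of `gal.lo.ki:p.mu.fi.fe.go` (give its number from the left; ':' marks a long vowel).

5

Classical Latin: stress the penult if heavy (long vowel or closed), else the antepenult.
Weights: 5 fi L, 6 fe L, 7 go L.
The penult (syllable 6, fe) is light, so stress falls on the antepenult (syllable 5, fi).
Stress on syllable 5: gal.lo.ki:p.mu.ˈfi.fe.go.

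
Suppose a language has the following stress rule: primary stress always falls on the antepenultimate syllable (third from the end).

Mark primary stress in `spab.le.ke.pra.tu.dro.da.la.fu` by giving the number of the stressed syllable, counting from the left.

7

The word has 9 syllables; the antepenultimate syllable (third from the end) is syllable 7 (da).
Primary stress: syllable 7 → spab.le.ke.pra.tu.dro.ˈda.la.fu.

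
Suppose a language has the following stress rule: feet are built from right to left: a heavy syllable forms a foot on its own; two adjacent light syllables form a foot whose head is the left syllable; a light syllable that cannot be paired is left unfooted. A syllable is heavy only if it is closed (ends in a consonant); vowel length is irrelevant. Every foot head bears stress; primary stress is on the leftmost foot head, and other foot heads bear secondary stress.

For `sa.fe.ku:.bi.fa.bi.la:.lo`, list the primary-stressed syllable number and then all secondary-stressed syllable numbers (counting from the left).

Weights: 1 sa L, 2 fe L, 3 ku: L, 4 bi L, 5 fa L, 6 bi L, 7 la: L, 8 lo L.
Parse right to left (heavy = foot alone; LL = one foot; stranded L unfooted): (ˈsa.fe) (ˈku:.bi) (ˈfa.bi) (ˈla:.lo).
Foot heads: 1, 3, 5, 7.
Primary stress on the leftmost head = syllable 1.
Secondary stress on 3, 5, 7: ˈsa.fe.ˌku:.bi.ˌfa.bi.ˌla:.lo.

primary 1, secondary 3, 5, 7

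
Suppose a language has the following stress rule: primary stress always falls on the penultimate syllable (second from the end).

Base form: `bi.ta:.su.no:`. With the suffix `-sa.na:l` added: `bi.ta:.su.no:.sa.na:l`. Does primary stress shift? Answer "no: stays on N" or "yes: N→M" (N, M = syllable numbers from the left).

Base `bi.ta:.su.no:` (4 syllables):
  The word has 4 syllables; the penultimate syllable (second from the end) is syllable 3 (su).
  → primary stress on syllable 3.
Suffixed `bi.ta:.su.no:.sa.na:l` (6 syllables):
  The word has 6 syllables; the penultimate syllable (second from the end) is syllable 5 (sa).
  → primary stress on syllable 5.

yes: 3→5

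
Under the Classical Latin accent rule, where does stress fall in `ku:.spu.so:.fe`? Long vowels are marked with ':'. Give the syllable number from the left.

Classical Latin: stress the penult if heavy (long vowel or closed), else the antepenult.
Weights: 2 spu L, 3 so: H, 4 fe L.
The penult (syllable 3, so:) is heavy, so it takes stress.
Stress on syllable 3: ku:.spu.ˈso:.fe.

3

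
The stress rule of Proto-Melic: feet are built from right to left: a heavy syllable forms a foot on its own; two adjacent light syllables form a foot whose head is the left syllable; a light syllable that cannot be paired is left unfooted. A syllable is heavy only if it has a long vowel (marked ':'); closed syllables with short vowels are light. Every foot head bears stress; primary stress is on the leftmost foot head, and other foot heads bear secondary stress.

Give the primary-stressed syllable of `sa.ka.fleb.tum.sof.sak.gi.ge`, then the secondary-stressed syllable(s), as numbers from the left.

Weights: 1 sa L, 2 ka L, 3 fleb L, 4 tum L, 5 sof L, 6 sak L, 7 gi L, 8 ge L.
Parse right to left (heavy = foot alone; LL = one foot; stranded L unfooted): (ˈsa.ka) (ˈfleb.tum) (ˈsof.sak) (ˈgi.ge).
Foot heads: 1, 3, 5, 7.
Primary stress on the leftmost head = syllable 1.
Secondary stress on 3, 5, 7: ˈsa.ka.ˌfleb.tum.ˌsof.sak.ˌgi.ge.

primary 1, secondary 3, 5, 7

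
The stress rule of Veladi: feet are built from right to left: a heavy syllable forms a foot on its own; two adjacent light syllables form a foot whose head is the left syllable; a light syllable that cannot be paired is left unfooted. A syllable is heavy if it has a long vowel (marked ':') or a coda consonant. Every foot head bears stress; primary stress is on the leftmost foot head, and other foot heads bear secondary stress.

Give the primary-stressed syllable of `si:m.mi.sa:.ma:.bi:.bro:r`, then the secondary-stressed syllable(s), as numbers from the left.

primary 1, secondary 3, 4, 5, 6

Weights: 1 si:m H, 2 mi L, 3 sa: H, 4 ma: H, 5 bi: H, 6 bro:r H.
Parse right to left (heavy = foot alone; LL = one foot; stranded L unfooted): (ˈsi:m) mi (ˈsa:) (ˈma:) (ˈbi:) (ˈbro:r).
Foot heads: 1, 3, 4, 5, 6.
Primary stress on the leftmost head = syllable 1.
Secondary stress on 3, 4, 5, 6: ˈsi:m.mi.ˌsa:.ˌma:.ˌbi:.ˌbro:r.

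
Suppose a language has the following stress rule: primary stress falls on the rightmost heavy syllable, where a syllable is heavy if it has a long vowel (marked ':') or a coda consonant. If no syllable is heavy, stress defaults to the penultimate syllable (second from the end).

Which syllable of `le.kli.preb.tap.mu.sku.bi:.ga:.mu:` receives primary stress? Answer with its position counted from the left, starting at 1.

Weights: 1 le L, 2 kli L, 3 preb H, 4 tap H, 5 mu L, 6 sku L, 7 bi: H, 8 ga: H, 9 mu: H.
Heavy syllables in the domain: 3, 4, 7, 8, 9. The rightmost is syllable 9 (mu:).
Primary stress: syllable 9 → le.kli.preb.tap.mu.sku.bi:.ga:.ˈmu:.

9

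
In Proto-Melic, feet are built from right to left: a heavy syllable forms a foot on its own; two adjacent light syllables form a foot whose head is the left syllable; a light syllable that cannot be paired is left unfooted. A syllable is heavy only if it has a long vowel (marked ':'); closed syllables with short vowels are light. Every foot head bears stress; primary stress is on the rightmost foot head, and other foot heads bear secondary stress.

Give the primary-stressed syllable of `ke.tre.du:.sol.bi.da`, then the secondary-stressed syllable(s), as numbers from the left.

Weights: 1 ke L, 2 tre L, 3 du: H, 4 sol L, 5 bi L, 6 da L.
Parse right to left (heavy = foot alone; LL = one foot; stranded L unfooted): (ˈke.tre) (ˈdu:) sol (ˈbi.da).
Foot heads: 1, 3, 5.
Primary stress on the rightmost head = syllable 5.
Secondary stress on 1, 3: ˌke.tre.ˌdu:.sol.ˈbi.da.

primary 5, secondary 1, 3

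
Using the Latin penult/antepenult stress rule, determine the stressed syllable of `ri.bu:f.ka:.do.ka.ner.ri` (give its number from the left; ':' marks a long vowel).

Classical Latin: stress the penult if heavy (long vowel or closed), else the antepenult.
Weights: 5 ka L, 6 ner H, 7 ri L.
The penult (syllable 6, ner) is heavy, so it takes stress.
Stress on syllable 6: ri.bu:f.ka:.do.ka.ˈner.ri.

6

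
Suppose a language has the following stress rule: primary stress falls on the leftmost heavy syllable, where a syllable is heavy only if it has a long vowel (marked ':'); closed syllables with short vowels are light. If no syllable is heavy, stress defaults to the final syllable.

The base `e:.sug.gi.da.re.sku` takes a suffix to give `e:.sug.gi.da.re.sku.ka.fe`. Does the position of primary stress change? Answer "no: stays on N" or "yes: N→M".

no: stays on 1

Base `e:.sug.gi.da.re.sku` (6 syllables):
  Weights: 1 e: H, 2 sug L, 3 gi L, 4 da L, 5 re L, 6 sku L.
  Heavy syllables in the domain: 1. The leftmost is syllable 1 (e:).
  → primary stress on syllable 1.
Suffixed `e:.sug.gi.da.re.sku.ka.fe` (8 syllables):
  Weights: 1 e: H, 2 sug L, 3 gi L, 4 da L, 5 re L, 6 sku L, 7 ka L, 8 fe L.
  Heavy syllables in the domain: 1. The leftmost is syllable 1 (e:).
  → primary stress on syllable 1.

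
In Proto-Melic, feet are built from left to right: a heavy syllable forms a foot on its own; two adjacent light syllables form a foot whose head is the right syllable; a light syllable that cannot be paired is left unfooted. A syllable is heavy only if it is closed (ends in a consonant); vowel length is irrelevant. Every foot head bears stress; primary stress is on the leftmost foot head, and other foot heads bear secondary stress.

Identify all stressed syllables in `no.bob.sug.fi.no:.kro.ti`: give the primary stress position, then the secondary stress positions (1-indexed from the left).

primary 2, secondary 3, 5, 7

Weights: 1 no L, 2 bob H, 3 sug H, 4 fi L, 5 no: L, 6 kro L, 7 ti L.
Parse left to right (heavy = foot alone; LL = one foot; stranded L unfooted): no (ˈbob) (ˈsug) (fi.ˈno:) (kro.ˈti).
Foot heads: 2, 3, 5, 7.
Primary stress on the leftmost head = syllable 2.
Secondary stress on 3, 5, 7: no.ˈbob.ˌsug.fi.ˌno:.kro.ˌti.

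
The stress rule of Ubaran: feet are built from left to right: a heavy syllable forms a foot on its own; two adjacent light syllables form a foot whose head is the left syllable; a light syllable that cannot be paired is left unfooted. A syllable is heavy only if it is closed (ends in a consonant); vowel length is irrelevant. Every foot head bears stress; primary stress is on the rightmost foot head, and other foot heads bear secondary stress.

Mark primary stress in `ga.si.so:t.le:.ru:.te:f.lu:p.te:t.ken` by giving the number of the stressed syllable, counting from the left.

9

Weights: 1 ga L, 2 si L, 3 so:t H, 4 le: L, 5 ru: L, 6 te:f H, 7 lu:p H, 8 te:t H, 9 ken H.
Parse left to right (heavy = foot alone; LL = one foot; stranded L unfooted): (ˈga.si) (ˈso:t) (ˈle:.ru:) (ˈte:f) (ˈlu:p) (ˈte:t) (ˈken).
Foot heads: 1, 3, 4, 6, 7, 8, 9.
Primary stress on the rightmost head = syllable 9.
Primary stress: syllable 9 → ga.si.so:t.le:.ru:.te:f.lu:p.te:t.ˈken.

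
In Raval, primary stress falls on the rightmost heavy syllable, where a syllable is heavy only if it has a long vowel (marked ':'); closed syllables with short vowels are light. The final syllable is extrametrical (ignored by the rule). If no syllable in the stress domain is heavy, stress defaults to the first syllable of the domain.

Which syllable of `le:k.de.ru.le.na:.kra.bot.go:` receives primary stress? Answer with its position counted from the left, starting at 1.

The final syllable (8, go:) is extrametrical; the stress domain is syllables 1–7.
Weights: 1 le:k H, 2 de L, 3 ru L, 4 le L, 5 na: H, 6 kra L, 7 bot L.
Heavy syllables in the domain: 1, 5. The rightmost is syllable 5 (na:).
Primary stress: syllable 5 → le:k.de.ru.le.ˈna:.kra.bot.go:.

5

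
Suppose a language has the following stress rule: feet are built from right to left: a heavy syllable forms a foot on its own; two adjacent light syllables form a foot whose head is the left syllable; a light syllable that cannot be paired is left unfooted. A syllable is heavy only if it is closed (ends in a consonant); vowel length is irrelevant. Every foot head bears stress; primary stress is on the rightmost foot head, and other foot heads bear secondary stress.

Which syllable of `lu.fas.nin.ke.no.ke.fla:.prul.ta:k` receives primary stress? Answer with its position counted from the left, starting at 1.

9

Weights: 1 lu L, 2 fas H, 3 nin H, 4 ke L, 5 no L, 6 ke L, 7 fla: L, 8 prul H, 9 ta:k H.
Parse right to left (heavy = foot alone; LL = one foot; stranded L unfooted): lu (ˈfas) (ˈnin) (ˈke.no) (ˈke.fla:) (ˈprul) (ˈta:k).
Foot heads: 2, 3, 4, 6, 8, 9.
Primary stress on the rightmost head = syllable 9.
Primary stress: syllable 9 → lu.fas.nin.ke.no.ke.fla:.prul.ˈta:k.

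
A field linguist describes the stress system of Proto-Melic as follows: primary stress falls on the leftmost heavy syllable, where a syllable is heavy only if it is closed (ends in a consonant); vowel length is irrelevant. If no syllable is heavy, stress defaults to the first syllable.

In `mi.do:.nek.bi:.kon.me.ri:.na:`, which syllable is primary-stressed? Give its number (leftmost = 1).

3

Weights: 1 mi L, 2 do: L, 3 nek H, 4 bi: L, 5 kon H, 6 me L, 7 ri: L, 8 na: L.
Heavy syllables in the domain: 3, 5. The leftmost is syllable 3 (nek).
Primary stress: syllable 3 → mi.do:.ˈnek.bi:.kon.me.ri:.na:.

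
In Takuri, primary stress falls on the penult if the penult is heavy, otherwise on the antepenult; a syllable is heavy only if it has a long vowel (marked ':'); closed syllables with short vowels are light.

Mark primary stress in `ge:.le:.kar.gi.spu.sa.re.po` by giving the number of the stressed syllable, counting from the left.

6

Weights: 6 sa L, 7 re L, 8 po L.
The penult (syllable 7, re) is light, so stress falls on the antepenult (syllable 6, sa).
Primary stress: syllable 6 → ge:.le:.kar.gi.spu.ˈsa.re.po.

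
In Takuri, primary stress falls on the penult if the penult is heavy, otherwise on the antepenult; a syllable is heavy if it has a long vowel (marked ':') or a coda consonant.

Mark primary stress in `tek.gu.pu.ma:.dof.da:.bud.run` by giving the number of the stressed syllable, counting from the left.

Weights: 6 da: H, 7 bud H, 8 run H.
The penult (syllable 7, bud) is heavy, so it takes stress.
Primary stress: syllable 7 → tek.gu.pu.ma:.dof.da:.ˈbud.run.

7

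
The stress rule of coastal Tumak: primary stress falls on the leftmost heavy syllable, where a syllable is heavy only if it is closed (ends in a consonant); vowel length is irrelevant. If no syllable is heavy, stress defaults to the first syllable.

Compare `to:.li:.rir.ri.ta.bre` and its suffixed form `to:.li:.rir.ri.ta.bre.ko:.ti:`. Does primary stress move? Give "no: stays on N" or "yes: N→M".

Base `to:.li:.rir.ri.ta.bre` (6 syllables):
  Weights: 1 to: L, 2 li: L, 3 rir H, 4 ri L, 5 ta L, 6 bre L.
  Heavy syllables in the domain: 3. The leftmost is syllable 3 (rir).
  → primary stress on syllable 3.
Suffixed `to:.li:.rir.ri.ta.bre.ko:.ti:` (8 syllables):
  Weights: 1 to: L, 2 li: L, 3 rir H, 4 ri L, 5 ta L, 6 bre L, 7 ko: L, 8 ti: L.
  Heavy syllables in the domain: 3. The leftmost is syllable 3 (rir).
  → primary stress on syllable 3.

no: stays on 3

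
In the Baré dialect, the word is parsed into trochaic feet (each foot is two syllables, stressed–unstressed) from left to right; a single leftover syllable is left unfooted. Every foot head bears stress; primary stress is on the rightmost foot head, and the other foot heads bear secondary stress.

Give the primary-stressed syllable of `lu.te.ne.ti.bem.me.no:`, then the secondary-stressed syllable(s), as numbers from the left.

primary 5, secondary 1, 3

Parse left to right into trochaic (ˈσσ) feet: (ˈlu.te) (ˈne.ti) (ˈbem.me) no:. Syllable 7 is left unfooted.
Foot heads (stressed positions): 1, 3, 5.
End Rule Rightmost: primary stress on the rightmost head = syllable 5.
Secondary stress on 1, 3: ˌlu.te.ˌne.ti.ˈbem.me.no:.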